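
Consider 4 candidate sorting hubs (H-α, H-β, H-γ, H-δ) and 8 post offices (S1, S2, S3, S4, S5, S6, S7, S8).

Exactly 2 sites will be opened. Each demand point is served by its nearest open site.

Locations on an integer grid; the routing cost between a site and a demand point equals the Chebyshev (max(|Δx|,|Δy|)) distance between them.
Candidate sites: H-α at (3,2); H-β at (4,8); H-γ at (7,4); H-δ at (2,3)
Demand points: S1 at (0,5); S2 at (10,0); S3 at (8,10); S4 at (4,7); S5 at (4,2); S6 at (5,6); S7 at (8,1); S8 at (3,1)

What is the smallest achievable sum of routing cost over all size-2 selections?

Open {H-α, H-γ}.
  S1→H-α 3, S2→H-γ 4, S3→H-γ 6, S4→H-γ 3, S5→H-α 1, S6→H-γ 2, S7→H-γ 3, S8→H-α 1  ⇒ total 23.
Compare {H-α, H-β}: total 24.
Compare {H-γ, H-δ}: total 24.
No size-2 selection does better; minimum is 23.

23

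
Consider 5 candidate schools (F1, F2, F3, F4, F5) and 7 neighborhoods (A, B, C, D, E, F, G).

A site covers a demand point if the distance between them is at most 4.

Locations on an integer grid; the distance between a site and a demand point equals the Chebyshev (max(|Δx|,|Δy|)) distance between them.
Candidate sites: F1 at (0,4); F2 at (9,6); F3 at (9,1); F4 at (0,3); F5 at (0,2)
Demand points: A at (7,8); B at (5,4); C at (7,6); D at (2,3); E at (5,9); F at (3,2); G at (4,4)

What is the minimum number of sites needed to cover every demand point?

2

Coverage sets (demand points within 4 of each site):
  F1: {D, F, G}
  F2: {A, B, C, E}
  F3: {B}
  F4: {D, F, G}
  F5: {D, F, G}
No single site covers all 7 demand points.
But {F1, F2} covers everything, so the minimum is 2.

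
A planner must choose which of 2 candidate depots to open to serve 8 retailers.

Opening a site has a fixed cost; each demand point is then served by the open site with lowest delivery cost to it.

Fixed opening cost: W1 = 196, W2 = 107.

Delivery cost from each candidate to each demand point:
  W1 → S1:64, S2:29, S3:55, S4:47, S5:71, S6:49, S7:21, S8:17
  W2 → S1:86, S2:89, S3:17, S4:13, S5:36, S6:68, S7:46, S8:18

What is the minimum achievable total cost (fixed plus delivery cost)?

Open {W2}: assign each demand point to its cheapest open site.
  S1→W2 86, S2→W2 89, S3→W2 17, S4→W2 13, S5→W2 36, S6→W2 68, S7→W2 46, S8→W2 18
  delivery cost 373, fixed 107 → total 480.
Compare {W1}: delivery cost 353 + fixed 196 = 549.
Compare {W1, W2}: delivery cost 246 + fixed 303 = 549.

480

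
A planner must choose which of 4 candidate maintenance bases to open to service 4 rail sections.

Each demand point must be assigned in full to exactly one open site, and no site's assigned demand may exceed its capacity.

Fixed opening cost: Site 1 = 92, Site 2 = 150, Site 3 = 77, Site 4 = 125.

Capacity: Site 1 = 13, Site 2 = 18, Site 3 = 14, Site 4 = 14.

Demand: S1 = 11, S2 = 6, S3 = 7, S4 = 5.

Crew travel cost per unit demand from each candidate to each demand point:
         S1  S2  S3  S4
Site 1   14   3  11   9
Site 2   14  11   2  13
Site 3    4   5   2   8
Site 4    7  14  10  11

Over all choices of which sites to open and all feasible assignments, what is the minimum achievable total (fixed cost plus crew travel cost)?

416

Open {Site 2, Site 3}; cheapest assignment that respects the capacities:
  Site 2 (cap 18, load 18): S2, S3, S4 — cost 6×11 + 7×2 + 5×13 = 145
  Site 3 (cap 14, load 11): S1 — cost 11×4 = 44
  Shipping 189, fixed 227 → total 416.
  Any other capacity-feasible assignment to {Site 2, Site 3} ships for at least 189.
Compare {Site 1, Site 2, Site 3}: its best feasible assignment gives total 440.
Compare {Site 1, Site 3, Site 4}: its best feasible assignment gives total 443.
Every other set of open sites that can feasibly serve all demand totals ≥ 440 even under its best assignment. Minimum: 416.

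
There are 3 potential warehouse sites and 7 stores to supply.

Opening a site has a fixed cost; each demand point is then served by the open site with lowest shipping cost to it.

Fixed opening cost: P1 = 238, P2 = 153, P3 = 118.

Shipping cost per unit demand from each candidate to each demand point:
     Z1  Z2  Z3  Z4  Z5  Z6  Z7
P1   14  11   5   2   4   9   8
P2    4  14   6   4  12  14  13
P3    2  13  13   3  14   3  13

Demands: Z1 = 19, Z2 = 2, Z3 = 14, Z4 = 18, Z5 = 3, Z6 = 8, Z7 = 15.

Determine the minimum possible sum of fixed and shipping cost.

678

Open {P1, P3}: assign each demand point to its cheapest open site.
  Z1→P3 19×2=38, Z2→P1 2×11=22, Z3→P1 14×5=70, Z4→P1 18×2=36, Z5→P1 3×4=12, Z6→P3 8×3=24, Z7→P1 15×8=120
  shipping cost 322, fixed 356 → total 678.
Compare {P3}: shipping cost 561 + fixed 118 = 679.
Compare {P2, P3}: shipping cost 457 + fixed 271 = 728.
Compare {P2}: shipping cost 603 + fixed 153 = 756.
All other subsets cost ≥ 679. Minimum total cost: 678.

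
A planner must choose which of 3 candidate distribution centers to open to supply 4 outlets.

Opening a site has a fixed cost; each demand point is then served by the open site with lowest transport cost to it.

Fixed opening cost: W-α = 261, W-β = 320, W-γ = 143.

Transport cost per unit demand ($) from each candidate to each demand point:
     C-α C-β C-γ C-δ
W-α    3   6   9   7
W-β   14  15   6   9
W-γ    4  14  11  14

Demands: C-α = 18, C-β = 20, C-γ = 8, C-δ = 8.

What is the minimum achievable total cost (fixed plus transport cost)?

563

Open {W-α}: assign each demand point to its cheapest open site.
  C-α→W-α 18×3=54, C-β→W-α 20×6=120, C-γ→W-α 8×9=72, C-δ→W-α 8×7=56
  transport cost 302, fixed 261 → total 563.
Compare {W-γ}: transport cost 552 + fixed 143 = 695.
Compare {W-α, W-γ}: transport cost 302 + fixed 404 = 706.
Compare {W-α, W-β}: transport cost 278 + fixed 581 = 859.
All other subsets cost ≥ 695. Minimum total cost: 563.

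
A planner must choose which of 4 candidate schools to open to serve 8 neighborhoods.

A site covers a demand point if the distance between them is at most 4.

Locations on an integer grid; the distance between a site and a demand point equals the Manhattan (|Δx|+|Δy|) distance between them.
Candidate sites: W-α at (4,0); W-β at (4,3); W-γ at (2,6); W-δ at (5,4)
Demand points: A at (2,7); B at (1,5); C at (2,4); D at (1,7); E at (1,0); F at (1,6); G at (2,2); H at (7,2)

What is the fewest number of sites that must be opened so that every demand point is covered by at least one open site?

3

Coverage sets (demand points within 4 of each site):
  W-α: {E, G}
  W-β: {C, G, H}
  W-γ: {A, B, C, D, F, G}
  W-δ: {C, H}
No 2 sites suffice: every size-2 union leaves at least one demand point uncovered.
But {W-α, W-β, W-γ} covers everything, so the minimum is 3.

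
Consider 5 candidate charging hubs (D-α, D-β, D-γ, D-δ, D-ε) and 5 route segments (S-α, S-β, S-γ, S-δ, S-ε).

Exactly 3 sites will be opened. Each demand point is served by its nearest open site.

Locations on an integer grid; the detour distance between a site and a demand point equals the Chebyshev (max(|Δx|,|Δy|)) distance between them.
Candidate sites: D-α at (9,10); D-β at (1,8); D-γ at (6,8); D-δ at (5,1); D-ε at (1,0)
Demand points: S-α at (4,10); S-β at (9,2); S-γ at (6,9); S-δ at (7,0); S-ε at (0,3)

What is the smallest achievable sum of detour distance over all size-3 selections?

Open {D-γ, D-δ, D-ε}.
  S-α→D-γ 2, S-β→D-δ 4, S-γ→D-γ 1, S-δ→D-δ 2, S-ε→D-ε 3  ⇒ total 12.
Compare {D-α, D-γ, D-δ}: total 14.
Compare {D-β, D-γ, D-δ}: total 14.
No size-3 selection does better; minimum is 12.

12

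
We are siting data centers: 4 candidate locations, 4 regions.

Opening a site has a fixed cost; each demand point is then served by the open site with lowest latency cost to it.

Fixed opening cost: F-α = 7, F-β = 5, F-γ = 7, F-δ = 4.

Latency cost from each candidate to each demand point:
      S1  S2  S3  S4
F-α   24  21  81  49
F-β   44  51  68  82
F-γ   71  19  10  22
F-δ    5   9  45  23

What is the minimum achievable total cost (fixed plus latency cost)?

Open {F-γ, F-δ}: assign each demand point to its cheapest open site.
  S1→F-δ 5, S2→F-δ 9, S3→F-γ 10, S4→F-γ 22
  latency cost 46, fixed 11 → total 57.
Compare {F-β, F-γ, F-δ}: latency cost 46 + fixed 16 = 62.
Compare {F-α, F-γ, F-δ}: latency cost 46 + fixed 18 = 64.
Compare {F-α, F-β, F-γ, F-δ}: latency cost 46 + fixed 23 = 69.
All other subsets cost ≥ 62. Minimum total cost: 57.

57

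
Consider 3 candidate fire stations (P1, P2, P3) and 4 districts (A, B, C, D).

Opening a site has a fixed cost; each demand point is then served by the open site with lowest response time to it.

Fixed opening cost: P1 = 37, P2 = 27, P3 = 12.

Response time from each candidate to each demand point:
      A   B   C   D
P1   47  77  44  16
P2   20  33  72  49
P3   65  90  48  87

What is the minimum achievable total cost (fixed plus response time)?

177

Open {P1, P2}: assign each demand point to its cheapest open site.
  A→P2 20, B→P2 33, C→P1 44, D→P1 16
  response time 113, fixed 64 → total 177.
Compare {P2, P3}: response time 150 + fixed 39 = 189.
Compare {P1, P2, P3}: response time 113 + fixed 76 = 189.
Compare {P2}: response time 174 + fixed 27 = 201.
All other subsets cost ≥ 189. Minimum total cost: 177.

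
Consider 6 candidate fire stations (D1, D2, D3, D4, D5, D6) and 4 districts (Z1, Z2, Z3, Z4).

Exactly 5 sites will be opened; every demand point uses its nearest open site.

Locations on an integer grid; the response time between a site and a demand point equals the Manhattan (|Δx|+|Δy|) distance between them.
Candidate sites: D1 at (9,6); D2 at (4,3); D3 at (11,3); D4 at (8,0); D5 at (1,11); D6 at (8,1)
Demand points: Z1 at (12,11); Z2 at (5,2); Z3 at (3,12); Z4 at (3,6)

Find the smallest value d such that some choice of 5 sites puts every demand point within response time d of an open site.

Open {D1, D2, D3, D4, D5}.
  Farthest demand point is Z1 at response time 8 (to D1); all others are ≤ 8.
With {D1, D2, D3, D5, D6} the worst case is 8.
With {D1, D2, D4, D5, D6} the worst case is 8.
No size-5 selection achieves below 8.

8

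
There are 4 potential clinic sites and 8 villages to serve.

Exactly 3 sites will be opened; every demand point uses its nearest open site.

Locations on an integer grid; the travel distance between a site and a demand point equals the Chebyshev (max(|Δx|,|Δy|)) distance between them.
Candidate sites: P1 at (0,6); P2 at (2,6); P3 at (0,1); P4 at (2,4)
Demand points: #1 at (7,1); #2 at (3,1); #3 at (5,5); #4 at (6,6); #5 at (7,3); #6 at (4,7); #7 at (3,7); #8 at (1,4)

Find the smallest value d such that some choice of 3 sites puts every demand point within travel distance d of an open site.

Open {P1, P2, P3}.
  Farthest demand point is #1 at travel distance 5 (to P2); all others are ≤ 5.
With {P1, P2, P4} the worst case is 5.
With {P1, P3, P4} the worst case is 5.
No size-3 selection achieves below 5.

5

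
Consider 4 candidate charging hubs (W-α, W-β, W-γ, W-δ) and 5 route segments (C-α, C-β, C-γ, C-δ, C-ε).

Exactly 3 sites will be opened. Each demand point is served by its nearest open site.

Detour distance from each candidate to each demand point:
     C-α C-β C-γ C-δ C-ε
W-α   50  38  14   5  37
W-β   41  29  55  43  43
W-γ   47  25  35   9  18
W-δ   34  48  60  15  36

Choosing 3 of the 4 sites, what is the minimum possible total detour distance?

Open {W-α, W-γ, W-δ}.
  C-α→W-δ 34, C-β→W-γ 25, C-γ→W-α 14, C-δ→W-α 5, C-ε→W-γ 18  ⇒ total 96.
Compare {W-α, W-β, W-γ}: total 103.
Compare {W-α, W-β, W-δ}: total 118.
No size-3 selection does better; minimum is 96.

96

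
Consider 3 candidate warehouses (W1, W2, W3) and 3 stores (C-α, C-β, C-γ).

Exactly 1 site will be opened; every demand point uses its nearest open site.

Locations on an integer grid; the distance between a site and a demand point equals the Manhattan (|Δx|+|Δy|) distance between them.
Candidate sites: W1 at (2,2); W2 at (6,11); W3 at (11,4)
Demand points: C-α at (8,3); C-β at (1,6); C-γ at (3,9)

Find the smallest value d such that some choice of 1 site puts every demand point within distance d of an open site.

Open {W1}.
  Farthest demand point is C-γ at distance 8 (to W1); all others are ≤ 8.
With {W2} the worst case is 10.
With {W3} the worst case is 13.
No size-1 selection achieves below 8.

8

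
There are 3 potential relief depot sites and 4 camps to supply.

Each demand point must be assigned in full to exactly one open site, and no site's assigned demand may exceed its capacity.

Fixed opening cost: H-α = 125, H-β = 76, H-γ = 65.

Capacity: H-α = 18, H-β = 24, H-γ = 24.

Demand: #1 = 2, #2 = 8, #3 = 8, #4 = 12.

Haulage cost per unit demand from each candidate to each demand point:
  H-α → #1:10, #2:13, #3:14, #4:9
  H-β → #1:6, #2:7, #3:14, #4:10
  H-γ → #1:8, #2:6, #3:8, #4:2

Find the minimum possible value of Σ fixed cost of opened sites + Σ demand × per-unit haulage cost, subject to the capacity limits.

Open {H-β, H-γ}; cheapest assignment that respects the capacities:
  H-β (cap 24, load 10): #1, #2 — cost 2×6 + 8×7 = 68
  H-γ (cap 24, load 20): #3, #4 — cost 8×8 + 12×2 = 88
  Shipping 156, fixed 141 → total 297.
  Any other capacity-feasible assignment to {H-β, H-γ} ships for at least 156.
Compare {H-α, H-γ}: its best feasible assignment gives total 390.
Compare {H-α, H-β, H-γ}: its best feasible assignment gives total 422.
Every other set of open sites that can feasibly serve all demand totals ≥ 390 even under its best assignment. Minimum: 297.

297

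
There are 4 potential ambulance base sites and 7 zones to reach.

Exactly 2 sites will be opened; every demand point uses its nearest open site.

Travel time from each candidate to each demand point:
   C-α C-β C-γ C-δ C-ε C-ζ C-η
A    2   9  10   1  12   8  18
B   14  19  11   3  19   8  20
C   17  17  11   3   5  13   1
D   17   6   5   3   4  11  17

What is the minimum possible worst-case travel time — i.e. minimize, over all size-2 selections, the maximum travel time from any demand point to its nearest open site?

Open {A, C}.
  Farthest demand point is C-γ at travel time 10 (to A); all others are ≤ 10.
With {A, D} the worst case is 17.
With {B, C} the worst case is 17.
No size-2 selection achieves below 10.

10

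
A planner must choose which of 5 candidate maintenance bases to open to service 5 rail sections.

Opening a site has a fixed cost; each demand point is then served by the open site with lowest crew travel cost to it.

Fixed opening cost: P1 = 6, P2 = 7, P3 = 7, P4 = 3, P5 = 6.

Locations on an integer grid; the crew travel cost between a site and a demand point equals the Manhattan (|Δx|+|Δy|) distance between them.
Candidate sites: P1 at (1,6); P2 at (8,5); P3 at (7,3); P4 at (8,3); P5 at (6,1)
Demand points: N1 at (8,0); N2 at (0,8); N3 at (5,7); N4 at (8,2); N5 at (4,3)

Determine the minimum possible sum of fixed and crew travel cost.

25

Open {P1, P4}: assign each demand point to its cheapest open site.
  N1→P4 3, N2→P1 3, N3→P1 5, N4→P4 1, N5→P4 4
  crew travel cost 16, fixed 9 → total 25.
Compare {P1, P3}: crew travel cost 17 + fixed 13 = 30.
Compare {P1, P5}: crew travel cost 18 + fixed 12 = 30.
Compare {P4}: crew travel cost 28 + fixed 3 = 31.
All other subsets cost ≥ 30. Minimum total cost: 25.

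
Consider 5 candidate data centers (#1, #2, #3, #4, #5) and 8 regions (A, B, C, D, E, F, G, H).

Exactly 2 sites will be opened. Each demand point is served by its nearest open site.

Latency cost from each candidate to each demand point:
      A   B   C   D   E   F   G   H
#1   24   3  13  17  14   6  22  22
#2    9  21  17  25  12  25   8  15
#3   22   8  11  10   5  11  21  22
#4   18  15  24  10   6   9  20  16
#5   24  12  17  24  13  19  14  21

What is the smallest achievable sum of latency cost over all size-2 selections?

77

Open {#2, #3}.
  A→#2 9, B→#3 8, C→#3 11, D→#3 10, E→#3 5, F→#3 11, G→#2 8, H→#2 15  ⇒ total 77.
Compare {#1, #2}: total 83.
Compare {#2, #4}: total 89.
No size-2 selection does better; minimum is 77.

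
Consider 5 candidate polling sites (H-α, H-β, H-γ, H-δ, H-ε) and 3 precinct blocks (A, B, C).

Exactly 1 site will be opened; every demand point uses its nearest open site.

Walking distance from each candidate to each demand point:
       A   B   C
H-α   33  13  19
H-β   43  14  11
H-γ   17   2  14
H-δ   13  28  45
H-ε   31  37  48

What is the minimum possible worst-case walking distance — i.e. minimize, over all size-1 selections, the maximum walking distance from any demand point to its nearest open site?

Open {H-γ}.
  Farthest demand point is A at walking distance 17 (to H-γ); all others are ≤ 17.
With {H-α} the worst case is 33.
With {H-β} the worst case is 43.
No size-1 selection achieves below 17.

17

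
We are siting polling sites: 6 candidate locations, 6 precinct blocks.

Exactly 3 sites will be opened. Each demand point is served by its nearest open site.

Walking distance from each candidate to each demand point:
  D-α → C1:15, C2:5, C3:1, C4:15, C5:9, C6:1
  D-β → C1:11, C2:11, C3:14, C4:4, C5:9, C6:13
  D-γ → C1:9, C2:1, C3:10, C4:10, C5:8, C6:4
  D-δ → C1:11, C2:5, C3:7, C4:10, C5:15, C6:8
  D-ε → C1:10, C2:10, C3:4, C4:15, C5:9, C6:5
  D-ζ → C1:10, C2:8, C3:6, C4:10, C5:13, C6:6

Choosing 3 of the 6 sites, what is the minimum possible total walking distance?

24

Open {D-α, D-β, D-γ}.
  C1→D-γ 9, C2→D-γ 1, C3→D-α 1, C4→D-β 4, C5→D-γ 8, C6→D-α 1  ⇒ total 24.
Compare {D-α, D-β, D-ε}: total 30.
Compare {D-α, D-β, D-ζ}: total 30.
No size-3 selection does better; minimum is 24.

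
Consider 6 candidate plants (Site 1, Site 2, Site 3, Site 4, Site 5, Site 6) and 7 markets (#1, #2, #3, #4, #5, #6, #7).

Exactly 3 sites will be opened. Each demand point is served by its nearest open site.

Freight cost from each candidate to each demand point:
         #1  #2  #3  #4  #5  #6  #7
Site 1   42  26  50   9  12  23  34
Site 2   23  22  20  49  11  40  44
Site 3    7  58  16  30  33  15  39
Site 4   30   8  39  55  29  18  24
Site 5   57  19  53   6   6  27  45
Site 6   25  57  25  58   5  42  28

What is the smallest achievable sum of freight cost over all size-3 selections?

Open {Site 3, Site 4, Site 5}.
  #1→Site 3 7, #2→Site 4 8, #3→Site 3 16, #4→Site 5 6, #5→Site 5 6, #6→Site 3 15, #7→Site 4 24  ⇒ total 82.
Compare {Site 1, Site 3, Site 4}: total 91.
Compare {Site 3, Site 5, Site 6}: total 96.
No size-3 selection does better; minimum is 82.

82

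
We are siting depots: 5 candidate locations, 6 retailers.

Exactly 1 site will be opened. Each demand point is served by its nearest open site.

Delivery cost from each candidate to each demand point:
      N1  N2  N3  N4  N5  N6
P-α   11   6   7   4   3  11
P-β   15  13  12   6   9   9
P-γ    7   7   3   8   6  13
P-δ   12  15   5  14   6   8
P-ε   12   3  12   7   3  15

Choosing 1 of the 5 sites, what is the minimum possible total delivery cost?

42

Open {P-α}.
  N1→P-α 11, N2→P-α 6, N3→P-α 7, N4→P-α 4, N5→P-α 3, N6→P-α 11  ⇒ total 42.
Compare {P-γ}: total 44.
Compare {P-ε}: total 52.
No size-1 selection does better; minimum is 42.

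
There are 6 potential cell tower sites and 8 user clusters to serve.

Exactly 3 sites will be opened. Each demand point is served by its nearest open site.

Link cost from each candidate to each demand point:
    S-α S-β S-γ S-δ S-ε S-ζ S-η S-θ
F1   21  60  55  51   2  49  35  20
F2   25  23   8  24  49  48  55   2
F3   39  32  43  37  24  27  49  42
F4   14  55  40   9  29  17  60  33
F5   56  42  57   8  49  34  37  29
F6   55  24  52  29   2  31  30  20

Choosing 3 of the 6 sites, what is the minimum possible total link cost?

Open {F2, F4, F6}.
  S-α→F4 14, S-β→F2 23, S-γ→F2 8, S-δ→F4 9, S-ε→F6 2, S-ζ→F4 17, S-η→F6 30, S-θ→F2 2  ⇒ total 105.
Compare {F1, F2, F4}: total 110.
Compare {F2, F5, F6}: total 129.
No size-3 selection does better; minimum is 105.

105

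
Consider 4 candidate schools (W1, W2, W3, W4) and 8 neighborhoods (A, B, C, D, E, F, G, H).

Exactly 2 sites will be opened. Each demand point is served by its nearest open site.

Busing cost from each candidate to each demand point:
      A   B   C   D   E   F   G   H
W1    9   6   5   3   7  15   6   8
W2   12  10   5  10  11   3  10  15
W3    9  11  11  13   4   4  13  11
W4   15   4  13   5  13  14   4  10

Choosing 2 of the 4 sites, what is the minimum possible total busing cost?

45

Open {W1, W3}.
  A→W1 9, B→W1 6, C→W1 5, D→W1 3, E→W3 4, F→W3 4, G→W1 6, H→W1 8  ⇒ total 45.
Compare {W1, W2}: total 47.
Compare {W3, W4}: total 51.
No size-2 selection does better; minimum is 45.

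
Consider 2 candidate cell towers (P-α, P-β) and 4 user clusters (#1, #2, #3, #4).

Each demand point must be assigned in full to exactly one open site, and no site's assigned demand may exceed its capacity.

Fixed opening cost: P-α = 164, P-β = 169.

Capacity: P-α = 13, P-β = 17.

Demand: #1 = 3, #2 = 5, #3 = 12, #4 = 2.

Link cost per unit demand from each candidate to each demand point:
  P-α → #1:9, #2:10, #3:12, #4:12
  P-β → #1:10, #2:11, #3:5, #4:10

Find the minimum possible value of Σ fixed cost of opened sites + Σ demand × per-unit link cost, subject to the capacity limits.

490

Open {P-α, P-β}; cheapest assignment that respects the capacities:
  P-α (cap 13, load 8): #1, #2 — cost 3×9 + 5×10 = 77
  P-β (cap 17, load 14): #3, #4 — cost 12×5 + 2×10 = 80
  Shipping 157, fixed 333 → total 490.
  Any other capacity-feasible assignment to {P-α, P-β} ships for at least 157.
Total demand is 22 and no other set of sites has combined capacity ≥ 22, so {P-α, P-β} is the only feasible choice of open sites. Minimum: 490.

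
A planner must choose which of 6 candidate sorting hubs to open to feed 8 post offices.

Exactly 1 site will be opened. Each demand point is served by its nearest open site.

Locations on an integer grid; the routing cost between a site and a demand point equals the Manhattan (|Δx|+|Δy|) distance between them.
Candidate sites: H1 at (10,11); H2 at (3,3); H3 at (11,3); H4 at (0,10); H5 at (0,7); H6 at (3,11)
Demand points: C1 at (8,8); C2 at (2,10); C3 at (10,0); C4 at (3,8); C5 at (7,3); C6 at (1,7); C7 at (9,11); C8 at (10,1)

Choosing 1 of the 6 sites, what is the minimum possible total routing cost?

Open {H2}.
  C1→H2 10, C2→H2 8, C3→H2 10, C4→H2 5, C5→H2 4, C6→H2 6, C7→H2 14, C8→H2 9  ⇒ total 66.
Compare {H1}: total 70.
Compare {H3}: total 72.
No size-1 selection does better; minimum is 66.

66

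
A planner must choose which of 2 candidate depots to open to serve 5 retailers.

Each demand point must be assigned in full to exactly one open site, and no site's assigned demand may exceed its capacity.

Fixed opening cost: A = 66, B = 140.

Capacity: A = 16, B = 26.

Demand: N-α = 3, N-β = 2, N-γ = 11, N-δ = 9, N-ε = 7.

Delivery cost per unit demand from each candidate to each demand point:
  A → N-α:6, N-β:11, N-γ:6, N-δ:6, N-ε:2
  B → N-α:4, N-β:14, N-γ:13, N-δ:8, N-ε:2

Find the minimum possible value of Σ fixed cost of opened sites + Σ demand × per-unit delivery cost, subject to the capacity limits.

Open {A, B}; cheapest assignment that respects the capacities:
  A (cap 16, load 13): N-β, N-γ — cost 2×11 + 11×6 = 88
  B (cap 26, load 19): N-α, N-δ, N-ε — cost 3×4 + 9×8 + 7×2 = 98
  Shipping 186, fixed 206 → total 392.
  Any other capacity-feasible assignment to {A, B} ships for at least 186.
Total demand is 32 and no other set of sites has combined capacity ≥ 32, so {A, B} is the only feasible choice of open sites. Minimum: 392.

392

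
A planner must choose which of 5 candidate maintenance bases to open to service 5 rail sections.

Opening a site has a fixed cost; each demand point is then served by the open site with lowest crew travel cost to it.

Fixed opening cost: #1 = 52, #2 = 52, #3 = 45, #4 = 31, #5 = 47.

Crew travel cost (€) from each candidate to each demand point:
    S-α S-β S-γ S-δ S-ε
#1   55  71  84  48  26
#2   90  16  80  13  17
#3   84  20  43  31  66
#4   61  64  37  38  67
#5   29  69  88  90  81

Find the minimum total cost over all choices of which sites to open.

227

Open {#2, #4}: assign each demand point to its cheapest open site.
  S-α→#4 61, S-β→#2 16, S-γ→#4 37, S-δ→#2 13, S-ε→#2 17
  crew travel cost 144, fixed 83 → total 227.
Compare {#2, #4, #5}: crew travel cost 112 + fixed 130 = 242.
Compare {#2, #5}: crew travel cost 155 + fixed 99 = 254.
Compare {#2, #3, #5}: crew travel cost 118 + fixed 144 = 262.
All other subsets cost ≥ 242. Minimum total cost: 227.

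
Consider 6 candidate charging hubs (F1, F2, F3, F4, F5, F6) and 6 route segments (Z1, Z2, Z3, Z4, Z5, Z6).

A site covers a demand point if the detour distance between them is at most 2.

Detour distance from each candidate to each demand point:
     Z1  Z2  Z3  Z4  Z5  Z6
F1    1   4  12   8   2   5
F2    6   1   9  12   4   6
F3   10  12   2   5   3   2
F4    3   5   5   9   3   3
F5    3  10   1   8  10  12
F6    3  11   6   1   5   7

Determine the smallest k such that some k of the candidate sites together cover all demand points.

4

Coverage sets (demand points within 2 of each site):
  F1: {Z1, Z5}
  F2: {Z2}
  F3: {Z3, Z6}
  F4: {}
  F5: {Z3}
  F6: {Z4}
No 3 sites suffice: every size-3 union leaves at least one demand point uncovered.
But {F1, F2, F3, F6} covers everything, so the minimum is 4.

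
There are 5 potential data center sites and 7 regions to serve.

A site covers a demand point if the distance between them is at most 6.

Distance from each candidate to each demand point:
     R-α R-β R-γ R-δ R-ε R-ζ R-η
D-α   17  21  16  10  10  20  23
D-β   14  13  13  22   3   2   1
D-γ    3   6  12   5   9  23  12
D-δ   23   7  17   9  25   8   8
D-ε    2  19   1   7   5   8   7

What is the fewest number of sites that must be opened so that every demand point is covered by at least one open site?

Coverage sets (demand points within 6 of each site):
  D-α: {}
  D-β: {R-ε, R-ζ, R-η}
  D-γ: {R-α, R-β, R-δ}
  D-δ: {}
  D-ε: {R-α, R-γ, R-ε}
No 2 sites suffice: every size-2 union leaves at least one demand point uncovered.
But {D-β, D-γ, D-ε} covers everything, so the minimum is 3.

3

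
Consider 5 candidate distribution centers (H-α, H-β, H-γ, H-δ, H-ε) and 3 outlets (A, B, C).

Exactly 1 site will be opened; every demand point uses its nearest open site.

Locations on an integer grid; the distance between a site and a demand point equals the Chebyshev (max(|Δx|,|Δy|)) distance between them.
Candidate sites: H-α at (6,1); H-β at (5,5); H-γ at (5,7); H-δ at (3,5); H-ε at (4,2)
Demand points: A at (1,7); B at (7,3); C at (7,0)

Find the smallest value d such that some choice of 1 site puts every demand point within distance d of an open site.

5

Open {H-β}.
  Farthest demand point is C at distance 5 (to H-β); all others are ≤ 5.
With {H-δ} the worst case is 5.
With {H-ε} the worst case is 5.
No size-1 selection achieves below 5.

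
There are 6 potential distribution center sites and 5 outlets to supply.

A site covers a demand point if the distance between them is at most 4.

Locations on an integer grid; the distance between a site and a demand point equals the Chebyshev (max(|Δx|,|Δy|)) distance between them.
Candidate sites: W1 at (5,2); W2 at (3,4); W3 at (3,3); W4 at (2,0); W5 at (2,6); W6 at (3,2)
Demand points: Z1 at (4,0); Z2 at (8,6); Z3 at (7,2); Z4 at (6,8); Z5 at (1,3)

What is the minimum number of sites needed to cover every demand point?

Coverage sets (demand points within 4 of each site):
  W1: {Z1, Z2, Z3, Z5}
  W2: {Z1, Z3, Z4, Z5}
  W3: {Z1, Z3, Z5}
  W4: {Z1, Z5}
  W5: {Z4, Z5}
  W6: {Z1, Z3, Z5}
No single site covers all 5 demand points.
But {W1, W2} covers everything, so the minimum is 2.

2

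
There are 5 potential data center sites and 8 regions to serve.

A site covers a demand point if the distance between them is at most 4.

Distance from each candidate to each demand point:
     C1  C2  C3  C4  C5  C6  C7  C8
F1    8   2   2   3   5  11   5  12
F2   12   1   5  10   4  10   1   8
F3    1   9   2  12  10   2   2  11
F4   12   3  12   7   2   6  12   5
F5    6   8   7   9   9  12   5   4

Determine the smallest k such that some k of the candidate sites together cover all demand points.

Coverage sets (demand points within 4 of each site):
  F1: {C2, C3, C4}
  F2: {C2, C5, C7}
  F3: {C1, C3, C6, C7}
  F4: {C2, C5}
  F5: {C8}
No 3 sites suffice: every size-3 union leaves at least one demand point uncovered.
But {F1, F2, F3, F5} covers everything, so the minimum is 4.

4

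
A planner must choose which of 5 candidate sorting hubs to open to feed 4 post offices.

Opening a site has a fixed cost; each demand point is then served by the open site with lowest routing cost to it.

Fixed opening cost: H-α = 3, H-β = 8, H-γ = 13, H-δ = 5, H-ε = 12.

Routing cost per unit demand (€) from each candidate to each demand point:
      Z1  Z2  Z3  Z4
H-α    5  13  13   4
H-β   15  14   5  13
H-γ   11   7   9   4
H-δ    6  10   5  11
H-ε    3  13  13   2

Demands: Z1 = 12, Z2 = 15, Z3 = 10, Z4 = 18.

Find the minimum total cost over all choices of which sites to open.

257

Open {H-γ, H-δ, H-ε}: assign each demand point to its cheapest open site.
  Z1→H-ε 12×3=36, Z2→H-γ 15×7=105, Z3→H-δ 10×5=50, Z4→H-ε 18×2=36
  routing cost 227, fixed 30 → total 257.
Compare {H-β, H-γ, H-ε}: routing cost 227 + fixed 33 = 260.
Compare {H-α, H-γ, H-δ, H-ε}: routing cost 227 + fixed 33 = 260.
Compare {H-α, H-β, H-γ, H-ε}: routing cost 227 + fixed 36 = 263.
All other subsets cost ≥ 260. Minimum total cost: 257.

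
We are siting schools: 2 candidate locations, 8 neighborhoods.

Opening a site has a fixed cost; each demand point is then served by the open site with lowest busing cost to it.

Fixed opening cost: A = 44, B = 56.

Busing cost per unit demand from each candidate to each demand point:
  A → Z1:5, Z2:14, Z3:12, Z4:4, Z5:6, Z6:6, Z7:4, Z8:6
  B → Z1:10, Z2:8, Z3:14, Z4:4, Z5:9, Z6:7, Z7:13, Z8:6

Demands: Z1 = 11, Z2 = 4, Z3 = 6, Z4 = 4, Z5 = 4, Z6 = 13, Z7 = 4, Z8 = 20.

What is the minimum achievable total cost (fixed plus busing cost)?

481

Open {A}: assign each demand point to its cheapest open site.
  Z1→A 11×5=55, Z2→A 4×14=56, Z3→A 6×12=72, Z4→A 4×4=16, Z5→A 4×6=24, Z6→A 13×6=78, Z7→A 4×4=16, Z8→A 20×6=120
  busing cost 437, fixed 44 → total 481.
Compare {A, B}: busing cost 413 + fixed 100 = 513.
Compare {B}: busing cost 541 + fixed 56 = 597.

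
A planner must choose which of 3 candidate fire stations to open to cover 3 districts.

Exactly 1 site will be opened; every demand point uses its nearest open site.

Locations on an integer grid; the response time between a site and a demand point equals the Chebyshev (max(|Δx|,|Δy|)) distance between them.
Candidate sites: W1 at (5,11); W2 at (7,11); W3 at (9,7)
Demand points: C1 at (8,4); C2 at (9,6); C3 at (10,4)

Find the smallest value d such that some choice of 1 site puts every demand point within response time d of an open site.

Open {W3}.
  Farthest demand point is C1 at response time 3 (to W3); all others are ≤ 3.
With {W1} the worst case is 7.
With {W2} the worst case is 7.
No size-1 selection achieves below 3.

3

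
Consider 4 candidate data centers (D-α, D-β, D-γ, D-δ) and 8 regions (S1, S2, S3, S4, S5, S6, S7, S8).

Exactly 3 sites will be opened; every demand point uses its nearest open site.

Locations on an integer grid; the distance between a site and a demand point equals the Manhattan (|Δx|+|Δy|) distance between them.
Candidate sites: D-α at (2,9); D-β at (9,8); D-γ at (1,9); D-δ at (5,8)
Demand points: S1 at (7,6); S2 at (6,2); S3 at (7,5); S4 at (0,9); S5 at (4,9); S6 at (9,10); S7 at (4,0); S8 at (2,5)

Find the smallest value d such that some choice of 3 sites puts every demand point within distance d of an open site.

9

Open {D-α, D-β, D-δ}.
  Farthest demand point is S7 at distance 9 (to D-δ); all others are ≤ 9.
With {D-α, D-γ, D-δ} the worst case is 9.
With {D-β, D-γ, D-δ} the worst case is 9.
No size-3 selection achieves below 9.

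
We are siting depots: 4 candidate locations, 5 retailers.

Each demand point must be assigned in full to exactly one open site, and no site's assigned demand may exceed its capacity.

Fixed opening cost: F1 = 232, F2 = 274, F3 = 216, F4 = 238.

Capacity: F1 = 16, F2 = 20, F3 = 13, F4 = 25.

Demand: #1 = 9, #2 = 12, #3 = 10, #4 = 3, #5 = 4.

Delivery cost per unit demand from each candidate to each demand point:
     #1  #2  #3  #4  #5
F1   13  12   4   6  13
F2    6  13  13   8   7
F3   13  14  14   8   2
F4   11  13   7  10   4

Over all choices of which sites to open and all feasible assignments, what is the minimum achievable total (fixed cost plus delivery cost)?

Open {F1, F4}; cheapest assignment that respects the capacities:
  F1 (cap 16, load 13): #3, #4 — cost 10×4 + 3×6 = 58
  F4 (cap 25, load 25): #1, #2, #5 — cost 9×11 + 12×13 + 4×4 = 271
  Shipping 329, fixed 470 → total 799.
  Any other capacity-feasible assignment to {F1, F4} ships for at least 329.
Compare {F3, F4}: its best feasible assignment gives total 835.
Compare {F2, F4}: its best feasible assignment gives total 844.
Every other set of open sites that can feasibly serve all demand totals ≥ 835 even under its best assignment. Minimum: 799.

799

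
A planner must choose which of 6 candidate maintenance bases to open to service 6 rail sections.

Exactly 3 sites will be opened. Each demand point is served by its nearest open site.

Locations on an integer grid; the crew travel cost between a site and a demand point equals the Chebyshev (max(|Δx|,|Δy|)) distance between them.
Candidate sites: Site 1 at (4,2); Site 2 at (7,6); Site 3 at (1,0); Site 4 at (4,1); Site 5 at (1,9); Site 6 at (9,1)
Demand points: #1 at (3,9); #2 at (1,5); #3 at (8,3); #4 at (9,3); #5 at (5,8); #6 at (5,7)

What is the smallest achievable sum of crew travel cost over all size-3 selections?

14

Open {Site 2, Site 5, Site 6}.
  #1→Site 5 2, #2→Site 5 4, #3→Site 6 2, #4→Site 6 2, #5→Site 2 2, #6→Site 2 2  ⇒ total 14.
Compare {Site 1, Site 2, Site 5}: total 15.
Compare {Site 1, Site 2, Site 6}: total 15.
No size-3 selection does better; minimum is 14.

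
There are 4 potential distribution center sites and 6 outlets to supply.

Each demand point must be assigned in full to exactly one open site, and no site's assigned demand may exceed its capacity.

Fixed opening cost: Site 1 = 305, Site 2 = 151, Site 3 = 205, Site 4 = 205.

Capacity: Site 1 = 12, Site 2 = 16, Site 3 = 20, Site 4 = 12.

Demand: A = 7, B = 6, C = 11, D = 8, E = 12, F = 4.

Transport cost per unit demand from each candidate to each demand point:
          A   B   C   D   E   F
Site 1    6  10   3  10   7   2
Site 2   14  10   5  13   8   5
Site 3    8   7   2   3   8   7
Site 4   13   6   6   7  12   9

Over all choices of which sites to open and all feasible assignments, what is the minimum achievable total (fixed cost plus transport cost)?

Open {Site 1, Site 2, Site 3, Site 4}; cheapest assignment that respects the capacities:
  Site 1 (cap 12, load 11): A, F — cost 7×6 + 4×2 = 50
  Site 2 (cap 16, load 12): E — cost 12×8 = 96
  Site 3 (cap 20, load 19): C, D — cost 11×2 + 8×3 = 46
  Site 4 (cap 12, load 6): B — cost 6×6 = 36
  Shipping 228, fixed 866 → total 1094.
  Any other capacity-feasible assignment to {Site 1, Site 2, Site 3, Site 4} ships for at least 228.
Total demand is 48; every other set of sites either has combined capacity below 48 or cannot fit the demands without splitting one across sites, so {Site 1, Site 2, Site 3, Site 4} is the only feasible choice of open sites. Minimum: 1094.

1094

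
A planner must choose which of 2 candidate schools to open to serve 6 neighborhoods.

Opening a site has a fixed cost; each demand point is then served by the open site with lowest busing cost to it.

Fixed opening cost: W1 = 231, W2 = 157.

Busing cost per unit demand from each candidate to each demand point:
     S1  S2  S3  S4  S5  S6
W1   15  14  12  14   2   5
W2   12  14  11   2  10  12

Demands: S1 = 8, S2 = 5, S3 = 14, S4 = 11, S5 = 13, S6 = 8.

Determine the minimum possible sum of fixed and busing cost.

Open {W2}: assign each demand point to its cheapest open site.
  S1→W2 8×12=96, S2→W2 5×14=70, S3→W2 14×11=154, S4→W2 11×2=22, S5→W2 13×10=130, S6→W2 8×12=96
  busing cost 568, fixed 157 → total 725.
Compare {W1, W2}: busing cost 408 + fixed 388 = 796.
Compare {W1}: busing cost 578 + fixed 231 = 809.

725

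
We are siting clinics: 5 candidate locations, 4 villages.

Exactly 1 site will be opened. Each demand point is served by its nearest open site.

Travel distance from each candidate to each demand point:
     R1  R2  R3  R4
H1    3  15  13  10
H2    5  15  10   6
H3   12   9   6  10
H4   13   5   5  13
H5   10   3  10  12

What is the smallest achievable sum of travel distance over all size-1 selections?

35

Open {H5}.
  R1→H5 10, R2→H5 3, R3→H5 10, R4→H5 12  ⇒ total 35.
Compare {H2}: total 36.
Compare {H4}: total 36.
No size-1 selection does better; minimum is 35.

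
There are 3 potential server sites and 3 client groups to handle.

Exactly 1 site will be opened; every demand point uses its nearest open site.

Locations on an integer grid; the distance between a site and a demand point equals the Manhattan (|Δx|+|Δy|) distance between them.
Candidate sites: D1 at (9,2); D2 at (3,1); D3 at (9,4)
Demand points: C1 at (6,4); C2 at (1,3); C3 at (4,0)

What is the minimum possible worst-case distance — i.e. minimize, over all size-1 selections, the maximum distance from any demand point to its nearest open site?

Open {D2}.
  Farthest demand point is C1 at distance 6 (to D2); all others are ≤ 6.
With {D1} the worst case is 9.
With {D3} the worst case is 9.
No size-1 selection achieves below 6.

6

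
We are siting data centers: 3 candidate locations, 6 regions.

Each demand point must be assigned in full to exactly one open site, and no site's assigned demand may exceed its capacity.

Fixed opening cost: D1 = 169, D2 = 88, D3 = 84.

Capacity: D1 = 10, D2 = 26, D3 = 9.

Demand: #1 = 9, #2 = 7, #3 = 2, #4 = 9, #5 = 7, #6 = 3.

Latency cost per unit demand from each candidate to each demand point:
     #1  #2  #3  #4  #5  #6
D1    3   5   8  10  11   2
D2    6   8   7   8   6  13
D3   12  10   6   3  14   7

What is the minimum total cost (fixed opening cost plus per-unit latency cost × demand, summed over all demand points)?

519

Open {D1, D2, D3}; cheapest assignment that respects the capacities:
  D1 (cap 10, load 10): #2, #6 — cost 7×5 + 3×2 = 41
  D2 (cap 26, load 18): #1, #3, #5 — cost 9×6 + 2×7 + 7×6 = 110
  D3 (cap 9, load 9): #4 — cost 9×3 = 27
  Shipping 178, fixed 341 → total 519.
  Any other capacity-feasible assignment to {D1, D2, D3} ships for at least 178.
Total demand is 37 and no other set of sites has combined capacity ≥ 37, so {D1, D2, D3} is the only feasible choice of open sites. Minimum: 519.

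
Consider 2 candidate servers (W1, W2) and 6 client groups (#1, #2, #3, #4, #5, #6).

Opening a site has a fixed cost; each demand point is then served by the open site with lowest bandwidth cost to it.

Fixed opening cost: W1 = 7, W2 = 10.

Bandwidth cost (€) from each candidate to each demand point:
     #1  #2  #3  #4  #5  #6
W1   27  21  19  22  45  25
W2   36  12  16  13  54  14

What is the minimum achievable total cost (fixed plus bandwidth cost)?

Open {W1, W2}: assign each demand point to its cheapest open site.
  #1→W1 27, #2→W2 12, #3→W2 16, #4→W2 13, #5→W1 45, #6→W2 14
  bandwidth cost 127, fixed 17 → total 144.
Compare {W2}: bandwidth cost 145 + fixed 10 = 155.
Compare {W1}: bandwidth cost 159 + fixed 7 = 166.

144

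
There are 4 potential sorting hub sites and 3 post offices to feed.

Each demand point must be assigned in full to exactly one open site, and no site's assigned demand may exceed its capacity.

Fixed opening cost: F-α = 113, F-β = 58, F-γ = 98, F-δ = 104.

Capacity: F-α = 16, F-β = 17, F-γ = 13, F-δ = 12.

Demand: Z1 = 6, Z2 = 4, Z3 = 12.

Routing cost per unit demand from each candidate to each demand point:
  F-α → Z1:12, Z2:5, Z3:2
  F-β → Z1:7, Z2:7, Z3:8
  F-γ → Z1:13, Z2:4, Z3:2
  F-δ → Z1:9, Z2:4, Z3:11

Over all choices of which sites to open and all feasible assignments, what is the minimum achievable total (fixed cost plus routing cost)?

250

Open {F-β, F-γ}; cheapest assignment that respects the capacities:
  F-β (cap 17, load 10): Z1, Z2 — cost 6×7 + 4×7 = 70
  F-γ (cap 13, load 12): Z3 — cost 12×2 = 24
  Shipping 94, fixed 156 → total 250.
  Any other capacity-feasible assignment to {F-β, F-γ} ships for at least 94.
Compare {F-α, F-β}: its best feasible assignment gives total 257.
Compare {F-γ, F-δ}: its best feasible assignment gives total 296.
Every other set of open sites that can feasibly serve all demand totals ≥ 257 even under its best assignment. Minimum: 250.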